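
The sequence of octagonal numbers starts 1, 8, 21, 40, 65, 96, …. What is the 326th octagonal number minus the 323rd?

5835

326·(3·326 − 2) = 318176 and 323·(3·323 − 2) = 312341.
Difference: 318176 − 312341 = 5835.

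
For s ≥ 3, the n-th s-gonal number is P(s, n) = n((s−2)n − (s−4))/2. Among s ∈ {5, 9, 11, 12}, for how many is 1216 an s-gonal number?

2

s = 5: P(5, 28) = 1162 and P(5, 29) = 1247; 1216 is not s-gonal.
s = 9: P(9, 19) = 1216. ✓
s = 11: P(11, 16) = 1096 and P(11, 17) = 1241; 1216 is not s-gonal.
s = 12: P(12, 16) = 1216. ✓
Hits: s ∈ {9, 12} → 2.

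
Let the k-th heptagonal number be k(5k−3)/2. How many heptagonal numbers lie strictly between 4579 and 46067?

The n-th heptagonal number is n(5n−3)/2.
Smallest index with value > 4579: n = 44 (giving 4774).
Largest index with value < 46067: n = 136 (giving 46036).
Indices 44 through 136: 93 terms.

93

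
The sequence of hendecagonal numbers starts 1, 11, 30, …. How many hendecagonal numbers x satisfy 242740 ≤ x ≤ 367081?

54

The n-th hendecagonal number is n(9n−7)/2.
Smallest index with value ≥ 242740: n = 233 (giving 243485).
Largest index with value ≤ 367081: n = 286 (giving 367081).
Indices 233 through 286: 54 terms.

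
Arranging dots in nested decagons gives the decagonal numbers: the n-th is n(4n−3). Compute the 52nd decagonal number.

The 52nd decagonal number is n(4n−3) with n = 52.
52·(4·52 − 3) = 52·205 = 10660.

10660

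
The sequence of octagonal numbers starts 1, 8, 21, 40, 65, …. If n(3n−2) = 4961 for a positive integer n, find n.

Set n(3n−2) = 4961, giving 3n² − 2n − 4961 = 0.
The discriminant is 4 + 12·4961 = 59536, and √59536 = 244.
So n = (2 + 244) / 6 = 246/6 = 41.

41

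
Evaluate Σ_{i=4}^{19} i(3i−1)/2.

3592

Σ i(3i−1)/2 = (3Σi² − Σi) / 2 over i = 4..19.
Σi = 190 − 6 = 184 and Σi² = 2470 − 14 = 2456.
(3·2456 − 1·184) / 2 = 7184/2 = 3592.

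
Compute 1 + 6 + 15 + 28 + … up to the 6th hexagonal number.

Σ i(2i−1) = 2Σi² − Σi over i = 1..6.
Σi = 21 and Σi² = 91.
2·91 − 1·21 = 161.

161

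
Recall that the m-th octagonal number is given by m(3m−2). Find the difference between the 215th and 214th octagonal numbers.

1285

Consecutive octagonal numbers differ by 6n − 5: here 6·215 − 5 = 1285.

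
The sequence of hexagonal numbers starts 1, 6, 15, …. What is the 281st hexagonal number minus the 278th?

3351

281·(2·281 − 1) = 157641 and 278·(2·278 − 1) = 154290.
Difference: 157641 − 154290 = 3351.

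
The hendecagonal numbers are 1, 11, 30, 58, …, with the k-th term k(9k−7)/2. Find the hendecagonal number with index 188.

158390

188·(9·188 − 7)/2 = 188·1685/2 = 158390.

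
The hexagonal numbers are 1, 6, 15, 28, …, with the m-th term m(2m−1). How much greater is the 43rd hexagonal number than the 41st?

43·(2·43 − 1) = 3655 and 41·(2·41 − 1) = 3321.
Difference: 3655 − 3321 = 334.

334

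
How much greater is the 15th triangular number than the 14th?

Consecutive triangular numbers differ by n: T_{15} − T_{14} = 15.

15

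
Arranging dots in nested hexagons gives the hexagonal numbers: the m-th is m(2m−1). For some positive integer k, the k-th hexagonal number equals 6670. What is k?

58

Set n(2n−1) = 6670, giving 2n² − n − 6670 = 0.
The discriminant is 1 + 8·6670 = 53361, and √53361 = 231.
So n = (1 + 231) / 4 = 232/4 = 58.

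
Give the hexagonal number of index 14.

378

14·(2·14 − 1) = 14·27 = 378.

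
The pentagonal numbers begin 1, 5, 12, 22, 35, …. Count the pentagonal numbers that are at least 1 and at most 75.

The n-th pentagonal number is n(3n−1)/2.
Smallest index with value ≥ 1: n = 1 (giving 1).
Largest index with value ≤ 75: n = 7 (giving 70).
Indices 1 through 7: 7 terms.

7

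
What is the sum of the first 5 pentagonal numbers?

75

Σ i(3i−1)/2 = (3Σi² − Σi) / 2 over i = 1..5.
Σi = 15 and Σi² = 55.
(3·55 − 1·15) / 2 = 150/2 = 75.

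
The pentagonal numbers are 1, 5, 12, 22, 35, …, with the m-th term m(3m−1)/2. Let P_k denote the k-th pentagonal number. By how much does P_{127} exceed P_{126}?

379

Consecutive pentagonal numbers differ by 3n − 2: here 3·127 − 2 = 379.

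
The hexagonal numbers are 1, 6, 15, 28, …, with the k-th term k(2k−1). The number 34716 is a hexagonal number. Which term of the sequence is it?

Set n(2n−1) = 34716, giving 2n² − n − 34716 = 0.
The discriminant is 1 + 8·34716 = 277729, and √277729 = 527.
So n = (1 + 527) / 4 = 528/4 = 132.

132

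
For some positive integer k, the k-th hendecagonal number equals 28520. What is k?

80

Set n(9n−7)/2 = 28520, giving 9n² − 7n − 57040 = 0.
So n = (7 + 1433) / 18 = 1440/18 = 80.
Check: 80·(9·80 − 7)/2 = 28520. ✓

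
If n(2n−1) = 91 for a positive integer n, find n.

Set n(2n−1) = 91, giving 2n² − n − 91 = 0.
The discriminant is 1 + 8·91 = 729, and √729 = 27.
So n = (1 + 27) / 4 = 28/4 = 7.
Check: 7·(2·7 − 1) = 91. ✓

7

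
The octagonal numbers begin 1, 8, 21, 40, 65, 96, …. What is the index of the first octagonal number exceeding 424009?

377

Solve n(3n−2) > 424009 for integer n.
The largest n with value ≤ 424009 is 376 (since 423376 ≤ 424009 < 425633), so the first above is n = 377, value 425633.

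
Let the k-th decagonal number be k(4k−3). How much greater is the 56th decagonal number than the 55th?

441

Consecutive decagonal numbers differ by 8n − 7: here 8·56 − 7 = 441.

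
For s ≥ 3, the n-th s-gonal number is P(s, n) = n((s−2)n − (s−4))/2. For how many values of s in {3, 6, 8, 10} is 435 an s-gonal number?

s = 3: P(3, 29) = 435. ✓
s = 6: P(6, 15) = 435. ✓
s = 8: P(8, 12) = 408 and P(8, 13) = 481; 435 is not s-gonal.
s = 10: P(10, 10) = 370 and P(10, 11) = 451; 435 is not s-gonal.
Hits: s ∈ {3, 6} → 2.

2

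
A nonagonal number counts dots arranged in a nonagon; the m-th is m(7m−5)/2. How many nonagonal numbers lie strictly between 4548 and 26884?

51

The n-th nonagonal number is n(7n−5)/2.
Smallest index with value > 4548: n = 37 (giving 4699).
Largest index with value < 26884: n = 87 (giving 26274).
Indices 37 through 87: 51 terms.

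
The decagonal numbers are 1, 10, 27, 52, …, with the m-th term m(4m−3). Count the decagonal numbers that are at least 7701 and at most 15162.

17

The n-th decagonal number is n(4n−3).
Smallest index with value ≥ 7701: n = 45 (giving 7965).
Largest index with value ≤ 15162: n = 61 (giving 14701).
Indices 45 through 61: 17 terms.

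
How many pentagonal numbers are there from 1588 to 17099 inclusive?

74

The n-th pentagonal number is n(3n−1)/2.
Smallest index with value ≥ 1588: n = 33 (giving 1617).
Largest index with value ≤ 17099: n = 106 (giving 16801).
Indices 33 through 106: 74 terms.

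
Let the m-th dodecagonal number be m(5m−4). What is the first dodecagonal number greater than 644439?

Solve n(5n−4) > 644439 for integer n.
The largest n with value ≤ 644439 is 359 (since 642969 ≤ 644439 < 646560), so the first above is n = 360, value 646560.

646560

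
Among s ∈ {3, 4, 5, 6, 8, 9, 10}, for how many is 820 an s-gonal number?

1

s = 3: P(3, 40) = 820. ✓
s = 4: P(4, 28) = 784 and P(4, 29) = 841; 820 is not s-gonal.
s = 5: P(5, 23) = 782 and P(5, 24) = 852; 820 is not s-gonal.
s = 6: P(6, 20) = 780 and P(6, 21) = 861; 820 is not s-gonal.
s = 8: P(8, 16) = 736 and P(8, 17) = 833; 820 is not s-gonal.
s = 9: P(9, 15) = 750 and P(9, 16) = 856; 820 is not s-gonal.
s = 10: P(10, 14) = 742 and P(10, 15) = 855; 820 is not s-gonal.
Hits: s ∈ {3} → 1.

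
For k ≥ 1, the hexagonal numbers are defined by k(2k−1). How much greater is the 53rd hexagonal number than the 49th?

812

53·(2·53 − 1) = 5565 and 49·(2·49 − 1) = 4753.
Difference: 5565 − 4753 = 812.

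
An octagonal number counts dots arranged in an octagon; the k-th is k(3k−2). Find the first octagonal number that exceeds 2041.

2133

Solve n(3n−2) > 2041 for integer n.
The largest n with value ≤ 2041 is 26 (since 1976 ≤ 2041 < 2133), so the first above is n = 27, value 2133.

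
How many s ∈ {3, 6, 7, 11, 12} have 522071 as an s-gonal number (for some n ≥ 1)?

1

s = 3: P(3, 1021) = 521731 and P(3, 1022) = 522753; 522071 is not s-gonal.
s = 6: P(6, 511) = 521731 and P(6, 512) = 523776; 522071 is not s-gonal.
s = 7: P(7, 457) = 521437 and P(7, 458) = 523723; 522071 is not s-gonal.
s = 11: P(11, 341) = 522071. ✓
s = 12: P(12, 323) = 520353 and P(12, 324) = 523584; 522071 is not s-gonal.
Hits: s ∈ {11} → 1.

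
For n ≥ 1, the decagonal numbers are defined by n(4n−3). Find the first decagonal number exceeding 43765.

43785

Solve n(4n−3) > 43765 for integer n.
The largest n with value ≤ 43765 is 104 (since 42952 ≤ 43765 < 43785), so the first above is n = 105, value 43785.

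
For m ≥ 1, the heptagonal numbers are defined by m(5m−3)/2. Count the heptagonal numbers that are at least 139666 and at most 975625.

The n-th heptagonal number is n(5n−3)/2.
Smallest index with value ≥ 139666: n = 237 (giving 140067).
Largest index with value ≤ 975625: n = 625 (giving 975625).
Indices 237 through 625: 389 terms.

389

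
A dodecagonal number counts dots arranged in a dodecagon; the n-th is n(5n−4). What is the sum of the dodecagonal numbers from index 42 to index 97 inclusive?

Σ i(5i−4) = 5Σi² − 4Σi over i = 42..97.
Σi = 4753 − 861 = 3892 and Σi² = 308945 − 23821 = 285124.
5·285124 − 4·3892 = 1410052.

1410052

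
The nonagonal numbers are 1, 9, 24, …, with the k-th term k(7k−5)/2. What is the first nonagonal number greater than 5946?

6069

Solve n(7n−5)/2 > 5946 for integer n.
The largest n with value ≤ 5946 is 41 (since 5781 ≤ 5946 < 6069), so the first above is n = 42, value 6069.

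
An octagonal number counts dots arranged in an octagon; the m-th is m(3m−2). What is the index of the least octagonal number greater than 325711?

330

Solve n(3n−2) > 325711 for integer n.
The largest n with value ≤ 325711 is 329 (since 324065 ≤ 325711 < 326040), so the first above is n = 330, value 326040.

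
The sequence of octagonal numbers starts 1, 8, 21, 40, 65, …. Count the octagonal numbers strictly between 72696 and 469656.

239

The n-th octagonal number is n(3n−2).
Smallest index with value > 72696: n = 157 (giving 73633).
Largest index with value < 469656: n = 395 (giving 467285).
Indices 157 through 395: 239 terms.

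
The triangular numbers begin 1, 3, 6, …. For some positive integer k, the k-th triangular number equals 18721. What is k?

Set n(n+1)/2 = 18721, giving n² + n − 37442 = 0.
The discriminant is 1 + 8·18721 = 149769, and √149769 = 387.
So n = (-1 + 387) / 2 = 386/2 = 193.
Check: 193·194/2 = 18721. ✓

193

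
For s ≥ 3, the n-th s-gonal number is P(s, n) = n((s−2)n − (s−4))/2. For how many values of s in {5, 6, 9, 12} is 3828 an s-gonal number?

1

s = 5: P(5, 50) = 3725 and P(5, 51) = 3876; 3828 is not s-gonal.
s = 6: P(6, 44) = 3828. ✓
s = 9: P(9, 33) = 3729 and P(9, 34) = 3961; 3828 is not s-gonal.
s = 12: P(12, 28) = 3808 and P(12, 29) = 4089; 3828 is not s-gonal.
Hits: s ∈ {6} → 1.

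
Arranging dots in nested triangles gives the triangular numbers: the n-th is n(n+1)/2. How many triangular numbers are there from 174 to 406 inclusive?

The n-th triangular number is n(n+1)/2.
Smallest index with value ≥ 174: n = 19 (giving 190).
Largest index with value ≤ 406: n = 28 (giving 406).
Indices 19 through 28: 10 terms.

10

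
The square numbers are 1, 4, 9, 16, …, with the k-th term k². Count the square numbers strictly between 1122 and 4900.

36

The n-th square number is n².
Smallest index with value > 1122: n = 34 (giving 1156).
Largest index with value < 4900: n = 69 (giving 4761).
Indices 34 through 69: 36 terms.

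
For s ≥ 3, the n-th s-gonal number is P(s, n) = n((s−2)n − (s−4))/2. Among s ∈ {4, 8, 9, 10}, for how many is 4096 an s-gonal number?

1

s = 4: P(4, 64) = 4096. ✓
s = 8: P(8, 37) = 4033 and P(8, 38) = 4256; 4096 is not s-gonal.
s = 9: P(9, 34) = 3961 and P(9, 35) = 4200; 4096 is not s-gonal.
s = 10: P(10, 32) = 4000 and P(10, 33) = 4257; 4096 is not s-gonal.
Hits: s ∈ {4} → 1.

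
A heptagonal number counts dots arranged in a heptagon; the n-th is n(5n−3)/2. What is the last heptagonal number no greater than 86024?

85285

Solve n(5n−3)/2 ≤ 86024 for integer n.
n = 185 gives 85285 ≤ 86024, while n = 186 gives 86211 > 86024; so the answer is 85285.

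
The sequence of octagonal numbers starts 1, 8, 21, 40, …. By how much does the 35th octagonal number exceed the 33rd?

404

35·(3·35 − 2) = 3605 and 33·(3·33 − 2) = 3201.
Difference: 3605 − 3201 = 404.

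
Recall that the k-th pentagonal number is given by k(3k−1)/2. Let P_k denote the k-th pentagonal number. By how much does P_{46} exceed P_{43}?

399

46·(3·46 − 1)/2 = 3151 and 43·(3·43 − 1)/2 = 2752.
Difference: 3151 − 2752 = 399.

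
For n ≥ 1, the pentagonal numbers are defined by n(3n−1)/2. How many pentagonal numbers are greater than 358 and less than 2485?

25

The n-th pentagonal number is n(3n−1)/2.
Smallest index with value > 358: n = 16 (giving 376).
Largest index with value < 2485: n = 40 (giving 2380).
Indices 16 through 40: 25 terms.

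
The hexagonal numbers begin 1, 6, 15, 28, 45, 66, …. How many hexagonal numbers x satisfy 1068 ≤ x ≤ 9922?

47

The n-th hexagonal number is n(2n−1).
Smallest index with value ≥ 1068: n = 24 (giving 1128).
Largest index with value ≤ 9922: n = 70 (giving 9730).
Indices 24 through 70: 47 terms.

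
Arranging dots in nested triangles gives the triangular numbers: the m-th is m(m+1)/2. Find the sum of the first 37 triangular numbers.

Σ i(i+1)/2 = (Σi² + Σi) / 2 over i = 1..37.
Σi = 703 and Σi² = 17575.
(1·17575 + 1·703) / 2 = 18278/2 = 9139.

9139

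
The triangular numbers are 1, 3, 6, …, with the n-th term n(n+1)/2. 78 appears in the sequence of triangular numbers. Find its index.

12

Set n(n+1)/2 = 78, giving n² + n − 156 = 0.
The discriminant is 1 + 8·78 = 625, and √625 = 25.
So n = (-1 + 25) / 2 = 24/2 = 12.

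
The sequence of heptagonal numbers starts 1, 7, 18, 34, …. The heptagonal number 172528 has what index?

263

Set n(5n−3)/2 = 172528, giving 5n² − 3n − 345056 = 0.
The discriminant is 9 + 40·172528 = 6901129, and √6901129 = 2627.
So n = (3 + 2627) / 10 = 2630/10 = 263.
Check: 263·(5·263 − 3)/2 = 172528. ✓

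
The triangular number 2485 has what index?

70

Set n(n+1)/2 = 2485, giving n² + n − 4970 = 0.
So n = (-1 + 141) / 2 = 140/2 = 70.
Check: 70·71/2 = 2485. ✓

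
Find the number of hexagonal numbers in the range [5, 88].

The n-th hexagonal number is n(2n−1).
Smallest index with value ≥ 5: n = 2 (giving 6).
Largest index with value ≤ 88: n = 6 (giving 66).
Indices 2 through 6: 5 terms.

5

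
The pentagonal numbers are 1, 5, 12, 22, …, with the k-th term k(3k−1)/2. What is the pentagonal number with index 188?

52922

The 188th pentagonal number is n(3n−1)/2 with n = 188.
188·(3·188 − 1)/2 = 188·563/2 = 52922.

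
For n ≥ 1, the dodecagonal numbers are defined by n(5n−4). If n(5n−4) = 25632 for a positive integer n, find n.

Set n(5n−4) = 25632, giving 5n² − 4n − 25632 = 0.
So n = (4 + 716) / 10 = 720/10 = 72.

72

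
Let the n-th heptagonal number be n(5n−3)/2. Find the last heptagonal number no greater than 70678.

70308

Solve n(5n−3)/2 ≤ 70678 for integer n.
n = 168 gives 70308 ≤ 70678, while n = 169 gives 71149 > 70678; so the answer is 70308.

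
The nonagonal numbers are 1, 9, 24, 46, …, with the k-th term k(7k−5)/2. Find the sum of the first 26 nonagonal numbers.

20826

Σ i(7i−5)/2 = (7Σi² − 5Σi) / 2 over i = 1..26.
Σi = 351 and Σi² = 6201.
(7·6201 − 5·351) / 2 = 41652/2 = 20826.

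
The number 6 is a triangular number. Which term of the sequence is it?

Set n(n+1)/2 = 6, giving n² + n − 12 = 0.
The discriminant is 1 + 8·6 = 49, and √49 = 7.
So n = (-1 + 7) / 2 = 6/2 = 3.
Check: 3·4/2 = 6. ✓

3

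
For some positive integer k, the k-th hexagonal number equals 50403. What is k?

Set n(2n−1) = 50403, giving 2n² − n − 50403 = 0.
The discriminant is 1 + 8·50403 = 403225, and √403225 = 635.
So n = (1 + 635) / 4 = 636/4 = 159.

159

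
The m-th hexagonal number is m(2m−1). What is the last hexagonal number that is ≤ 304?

276

Solve n(2n−1) ≤ 304 for integer n.
n = 12 gives 276 ≤ 304, while n = 13 gives 325 > 304; so the answer is 276.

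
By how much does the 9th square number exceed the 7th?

9² = 81 and 7² = 49.
Difference: 81 − 49 = 32.

32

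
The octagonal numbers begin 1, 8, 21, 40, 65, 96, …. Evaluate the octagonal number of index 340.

346120

The 340th octagonal number is n(3n−2) with n = 340.
340·(3·340 − 2) = 340·1018 = 346120.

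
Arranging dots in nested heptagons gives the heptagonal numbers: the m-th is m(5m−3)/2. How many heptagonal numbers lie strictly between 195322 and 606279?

213

The n-th heptagonal number is n(5n−3)/2.
Smallest index with value > 195322: n = 280 (giving 195580).
Largest index with value < 606279: n = 492 (giving 604422).
Indices 280 through 492: 213 terms.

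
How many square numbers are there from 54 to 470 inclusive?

14

The n-th square number is n².
Smallest index with value ≥ 54: n = 8 (giving 64).
Largest index with value ≤ 470: n = 21 (giving 441).
Indices 8 through 21: 14 terms.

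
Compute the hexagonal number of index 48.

4560

The 48th hexagonal number is n(2n−1) with n = 48.
48·(2·48 − 1) = 48·95 = 4560.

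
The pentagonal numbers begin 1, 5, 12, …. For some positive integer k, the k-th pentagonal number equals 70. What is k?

7

Set n(3n−1)/2 = 70, giving 3n² − n − 140 = 0.
The discriminant is 1 + 24·70 = 1681, and √1681 = 41.
So n = (1 + 41) / 6 = 42/6 = 7.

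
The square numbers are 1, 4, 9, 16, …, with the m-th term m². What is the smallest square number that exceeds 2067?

Solve n² > 2067 for integer n.
The largest n with value ≤ 2067 is 45 (since 2025 ≤ 2067 < 2116), so the first above is n = 46, value 2116.

2116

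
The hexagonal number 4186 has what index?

46

Set n(2n−1) = 4186, giving 2n² − n − 4186 = 0.
So n = (1 + 183) / 4 = 184/4 = 46.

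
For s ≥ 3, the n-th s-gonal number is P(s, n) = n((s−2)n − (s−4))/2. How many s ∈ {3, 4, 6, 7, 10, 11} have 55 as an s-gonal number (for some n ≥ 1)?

s = 3: P(3, 10) = 55. ✓
s = 4: P(4, 7) = 49 and P(4, 8) = 64; 55 is not s-gonal.
s = 6: P(6, 5) = 45 and P(6, 6) = 66; 55 is not s-gonal.
s = 7: P(7, 5) = 55. ✓
s = 10: P(10, 4) = 52 and P(10, 5) = 85; 55 is not s-gonal.
s = 11: P(11, 3) = 30 and P(11, 4) = 58; 55 is not s-gonal.
Hits: s ∈ {3, 7} → 2.

2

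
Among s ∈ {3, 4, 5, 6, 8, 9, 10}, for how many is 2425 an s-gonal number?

1

s = 3: P(3, 69) = 2415 and P(3, 70) = 2485; 2425 is not s-gonal.
s = 4: P(4, 49) = 2401 and P(4, 50) = 2500; 2425 is not s-gonal.
s = 5: P(5, 40) = 2380 and P(5, 41) = 2501; 2425 is not s-gonal.
s = 6: P(6, 35) = 2415 and P(6, 36) = 2556; 2425 is not s-gonal.
s = 8: P(8, 28) = 2296 and P(8, 29) = 2465; 2425 is not s-gonal.
s = 9: P(9, 26) = 2301 and P(9, 27) = 2484; 2425 is not s-gonal.
s = 10: P(10, 25) = 2425. ✓
Hits: s ∈ {10} → 1.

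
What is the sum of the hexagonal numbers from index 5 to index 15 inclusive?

Σ i(2i−1) = 2Σi² − Σi over i = 5..15.
Σi = 120 − 10 = 110 and Σi² = 1240 − 30 = 1210.
2·1210 − 1·110 = 2310.

2310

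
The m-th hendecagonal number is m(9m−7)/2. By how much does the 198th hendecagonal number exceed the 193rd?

8780

198·(9·198 − 7)/2 = 175725 and 193·(9·193 − 7)/2 = 166945.
Difference: 175725 − 166945 = 8780.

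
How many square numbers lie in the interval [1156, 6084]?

The n-th square number is n².
Smallest index with value ≥ 1156: n = 34 (giving 1156).
Largest index with value ≤ 6084: n = 78 (giving 6084).
Indices 34 through 78: 45 terms.

45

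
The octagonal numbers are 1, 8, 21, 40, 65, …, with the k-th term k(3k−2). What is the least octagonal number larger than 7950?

Solve n(3n−2) > 7950 for integer n.
The largest n with value ≤ 7950 is 51 (since 7701 ≤ 7950 < 8008), so the first above is n = 52, value 8008.

8008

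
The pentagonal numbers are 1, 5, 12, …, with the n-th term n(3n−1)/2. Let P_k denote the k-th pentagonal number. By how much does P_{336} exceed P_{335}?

1006

Consecutive pentagonal numbers differ by 3n − 2: here 3·336 − 2 = 1006.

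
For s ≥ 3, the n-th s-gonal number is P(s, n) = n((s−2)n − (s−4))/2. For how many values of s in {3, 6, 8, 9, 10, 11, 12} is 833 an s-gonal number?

2

s = 3: P(3, 40) = 820 and P(3, 41) = 861; 833 is not s-gonal.
s = 6: P(6, 20) = 780 and P(6, 21) = 861; 833 is not s-gonal.
s = 8: P(8, 17) = 833. ✓
s = 9: P(9, 15) = 750 and P(9, 16) = 856; 833 is not s-gonal.
s = 10: P(10, 14) = 742 and P(10, 15) = 855; 833 is not s-gonal.
s = 11: P(11, 14) = 833. ✓
s = 12: P(12, 13) = 793 and P(12, 14) = 924; 833 is not s-gonal.
Hits: s ∈ {8, 11} → 2.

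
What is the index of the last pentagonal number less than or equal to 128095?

Solve n(3n−1)/2 ≤ 128095 for integer n.
n = 292 gives 127750 ≤ 128095, while n = 293 gives 128627 > 128095; so the answer is index 292.

292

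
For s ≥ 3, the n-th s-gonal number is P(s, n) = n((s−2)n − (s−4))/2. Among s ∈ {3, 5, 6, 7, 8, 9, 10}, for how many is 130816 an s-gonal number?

s = 3: P(3, 511) = 130816. ✓
s = 5: P(5, 295) = 130390 and P(5, 296) = 131276; 130816 is not s-gonal.
s = 6: P(6, 256) = 130816. ✓
s = 7: P(7, 229) = 130759 and P(7, 230) = 131905; 130816 is not s-gonal.
s = 8: P(8, 209) = 130625 and P(8, 210) = 131880; 130816 is not s-gonal.
s = 9: P(9, 193) = 129889 and P(9, 194) = 131241; 130816 is not s-gonal.
s = 10: P(10, 181) = 130501 and P(10, 182) = 131950; 130816 is not s-gonal.
Hits: s ∈ {3, 6} → 2.

2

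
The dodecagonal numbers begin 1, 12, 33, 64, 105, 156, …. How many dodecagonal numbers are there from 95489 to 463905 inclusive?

167

The n-th dodecagonal number is n(5n−4).
Smallest index with value ≥ 95489: n = 139 (giving 96049).
Largest index with value ≤ 463905: n = 305 (giving 463905).
Indices 139 through 305: 167 terms.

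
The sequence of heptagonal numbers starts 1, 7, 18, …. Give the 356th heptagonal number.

316306

356·(5·356 − 3)/2 = 356·1777/2 = 316306.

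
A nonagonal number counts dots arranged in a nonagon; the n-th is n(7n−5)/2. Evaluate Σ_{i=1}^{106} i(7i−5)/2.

1395066

Σ i(7i−5)/2 = (7Σi² − 5Σi) / 2 over i = 1..106.
Σi = 5671 and Σi² = 402641.
(7·402641 − 5·5671) / 2 = 2790132/2 = 1395066.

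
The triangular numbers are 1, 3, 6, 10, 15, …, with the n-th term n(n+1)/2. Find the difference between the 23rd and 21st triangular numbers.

45

23·24/2 = 276 and 21·22/2 = 231.
Difference: 276 − 231 = 45.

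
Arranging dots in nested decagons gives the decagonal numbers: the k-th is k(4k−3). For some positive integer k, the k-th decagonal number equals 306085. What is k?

Set n(4n−3) = 306085, giving 4n² − 3n − 306085 = 0.
The discriminant is 9 + 16·306085 = 4897369, and √4897369 = 2213.
So n = (3 + 2213) / 8 = 2216/8 = 277.

277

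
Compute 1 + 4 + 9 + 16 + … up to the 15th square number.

Σ_{i=1}^{15} i² = 15·16·31/6 = 1240.

1240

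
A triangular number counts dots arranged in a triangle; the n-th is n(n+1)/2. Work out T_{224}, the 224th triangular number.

25200

The 224th triangular number is n(n+1)/2 with n = 224.
224·225/2 = 50400/2 = 25200.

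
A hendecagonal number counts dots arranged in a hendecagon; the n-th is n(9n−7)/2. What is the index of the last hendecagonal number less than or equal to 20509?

67

Solve n(9n−7)/2 ≤ 20509 for integer n.
n = 67 gives 19966 ≤ 20509, while n = 68 gives 20570 > 20509; so the answer is index 67.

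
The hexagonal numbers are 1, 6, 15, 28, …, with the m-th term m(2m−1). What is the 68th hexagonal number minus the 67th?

Consecutive hexagonal numbers differ by 4n − 3: here 4·68 − 3 = 269.

269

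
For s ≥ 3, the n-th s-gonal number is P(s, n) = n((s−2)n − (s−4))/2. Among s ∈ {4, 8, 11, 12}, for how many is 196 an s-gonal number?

s = 4: P(4, 14) = 196. ✓
s = 8: P(8, 8) = 176 and P(8, 9) = 225; 196 is not s-gonal.
s = 11: P(11, 7) = 196. ✓
s = 12: P(12, 6) = 156 and P(12, 7) = 217; 196 is not s-gonal.
Hits: s ∈ {4, 11} → 2.

2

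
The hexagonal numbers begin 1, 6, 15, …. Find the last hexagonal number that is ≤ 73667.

73536

Solve n(2n−1) ≤ 73667 for integer n.
n = 192 gives 73536 ≤ 73667, while n = 193 gives 74305 > 73667; so the answer is 73536.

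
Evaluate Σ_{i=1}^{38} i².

19019

Σ_{i=1}^{38} i² = 38·39·77/6 = 19019.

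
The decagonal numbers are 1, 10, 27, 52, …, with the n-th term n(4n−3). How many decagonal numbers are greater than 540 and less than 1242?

The n-th decagonal number is n(4n−3).
Smallest index with value > 540: n = 13 (giving 637).
Largest index with value < 1242: n = 17 (giving 1105).
Indices 13 through 17: 5 terms.

5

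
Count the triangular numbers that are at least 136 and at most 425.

The n-th triangular number is n(n+1)/2.
Smallest index with value ≥ 136: n = 16 (giving 136).
Largest index with value ≤ 425: n = 28 (giving 406).
Indices 16 through 28: 13 terms.

13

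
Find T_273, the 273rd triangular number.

37401

The 273rd triangular number is n(n+1)/2 with n = 273.
273·274/2 = 74802/2 = 37401.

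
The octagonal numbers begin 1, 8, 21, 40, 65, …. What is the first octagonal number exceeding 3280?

Solve n(3n−2) > 3280 for integer n.
The largest n with value ≤ 3280 is 33 (since 3201 ≤ 3280 < 3400), so the first above is n = 34, value 3400.

3400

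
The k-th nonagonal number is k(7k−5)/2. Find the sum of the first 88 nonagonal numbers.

798864

Σ i(7i−5)/2 = (7Σi² − 5Σi) / 2 over i = 1..88.
Σi = 3916 and Σi² = 231044.
(7·231044 − 5·3916) / 2 = 1597728/2 = 798864.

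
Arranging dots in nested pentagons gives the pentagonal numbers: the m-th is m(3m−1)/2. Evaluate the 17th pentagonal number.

The 17th pentagonal number is n(3n−1)/2 with n = 17.
17·(3·17 − 1)/2 = 17·50/2 = 17·25 = 425.

425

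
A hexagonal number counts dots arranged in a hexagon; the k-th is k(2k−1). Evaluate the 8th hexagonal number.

120

The 8th hexagonal number is n(2n−1) with n = 8.
8·(2·8 − 1) = 8·15 = 120.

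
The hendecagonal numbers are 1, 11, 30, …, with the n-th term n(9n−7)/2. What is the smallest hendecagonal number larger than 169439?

170430

Solve n(9n−7)/2 > 169439 for integer n.
The largest n with value ≤ 169439 is 194 (since 168683 ≤ 169439 < 170430), so the first above is n = 195, value 170430.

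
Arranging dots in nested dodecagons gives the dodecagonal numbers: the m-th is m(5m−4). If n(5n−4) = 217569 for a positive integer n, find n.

209

Set n(5n−4) = 217569, giving 5n² − 4n − 217569 = 0.
The discriminant is 16 + 20·217569 = 4351396, and √4351396 = 2086.
So n = (4 + 2086) / 10 = 2090/10 = 209.
Check: 209·(5·209 − 4) = 217569. ✓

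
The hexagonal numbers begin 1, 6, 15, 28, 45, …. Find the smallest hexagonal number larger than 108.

120

Solve n(2n−1) > 108 for integer n.
The largest n with value ≤ 108 is 7 (since 91 ≤ 108 < 120), so the first above is n = 8, value 120.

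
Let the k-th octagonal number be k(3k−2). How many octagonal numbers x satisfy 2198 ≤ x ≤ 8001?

The n-th octagonal number is n(3n−2).
Smallest index with value ≥ 2198: n = 28 (giving 2296).
Largest index with value ≤ 8001: n = 51 (giving 7701).
Indices 28 through 51: 24 terms.

24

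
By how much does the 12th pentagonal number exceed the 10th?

12·(3·12 − 1)/2 = 210 and 10·(3·10 − 1)/2 = 145.
Difference: 210 − 145 = 65.

65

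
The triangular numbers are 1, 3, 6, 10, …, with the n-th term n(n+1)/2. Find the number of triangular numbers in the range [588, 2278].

The n-th triangular number is n(n+1)/2.
Smallest index with value ≥ 588: n = 34 (giving 595).
Largest index with value ≤ 2278: n = 67 (giving 2278).
Indices 34 through 67: 34 terms.

34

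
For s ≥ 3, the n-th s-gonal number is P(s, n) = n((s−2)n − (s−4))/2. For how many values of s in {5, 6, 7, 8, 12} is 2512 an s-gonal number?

s = 5: P(5, 41) = 2501 and P(5, 42) = 2625; 2512 is not s-gonal.
s = 6: P(6, 35) = 2415 and P(6, 36) = 2556; 2512 is not s-gonal.
s = 7: P(7, 32) = 2512. ✓
s = 8: P(8, 29) = 2465 and P(8, 30) = 2640; 2512 is not s-gonal.
s = 12: P(12, 22) = 2332 and P(12, 23) = 2553; 2512 is not s-gonal.
Hits: s ∈ {7} → 1.

1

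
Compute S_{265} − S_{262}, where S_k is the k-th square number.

265² = 70225 and 262² = 68644.
Difference: 70225 − 68644 = 1581.

1581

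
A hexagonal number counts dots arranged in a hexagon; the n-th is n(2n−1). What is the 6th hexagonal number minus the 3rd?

51

6·(2·6 − 1) = 66 and 3·(2·3 − 1) = 15.
Difference: 66 − 15 = 51.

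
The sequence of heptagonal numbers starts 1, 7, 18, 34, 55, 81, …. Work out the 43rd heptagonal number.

4558

The 43rd heptagonal number is n(5n−3)/2 with n = 43.
43·(5·43 − 3)/2 = 43·212/2 = 43·106 = 4558.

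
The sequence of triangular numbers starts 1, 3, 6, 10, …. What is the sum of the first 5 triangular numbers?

35

Σ i(i+1)/2 = (Σi² + Σi) / 2 over i = 1..5.
Σi = 15 and Σi² = 55.
(1·55 + 1·15) / 2 = 70/2 = 35.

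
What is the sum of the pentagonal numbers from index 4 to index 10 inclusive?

532

Σ i(3i−1)/2 = (3Σi² − Σi) / 2 over i = 4..10.
Σi = 55 − 6 = 49 and Σi² = 385 − 14 = 371.
(3·371 − 1·49) / 2 = 1064/2 = 532.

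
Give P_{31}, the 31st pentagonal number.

The 31st pentagonal number is n(3n−1)/2 with n = 31.
31·(3·31 − 1)/2 = 31·92/2 = 31·46 = 1426.

1426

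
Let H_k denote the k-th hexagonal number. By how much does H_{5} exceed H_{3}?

30

5·(2·5 − 1) = 45 and 3·(2·3 − 1) = 15.
Difference: 45 − 15 = 30.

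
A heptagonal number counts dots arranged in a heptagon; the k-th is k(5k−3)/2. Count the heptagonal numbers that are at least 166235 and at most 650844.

The n-th heptagonal number is n(5n−3)/2.
Smallest index with value ≥ 166235: n = 259 (giving 167314).
Largest index with value ≤ 650844: n = 510 (giving 649485).
Indices 259 through 510: 252 terms.

252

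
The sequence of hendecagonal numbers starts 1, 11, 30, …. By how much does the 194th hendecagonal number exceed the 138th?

83468

194·(9·194 − 7)/2 = 168683 and 138·(9·138 − 7)/2 = 85215.
Difference: 168683 − 85215 = 83468.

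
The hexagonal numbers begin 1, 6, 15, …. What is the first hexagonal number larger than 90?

91

Solve n(2n−1) > 90 for integer n.
The largest n with value ≤ 90 is 6 (since 66 ≤ 90 < 91), so the first above is n = 7, value 91.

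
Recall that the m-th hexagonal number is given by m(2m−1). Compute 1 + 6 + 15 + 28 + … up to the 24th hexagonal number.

Σ i(2i−1) = 2Σi² − Σi over i = 1..24.
Σi = 300 and Σi² = 4900.
2·4900 − 1·300 = 9500.

9500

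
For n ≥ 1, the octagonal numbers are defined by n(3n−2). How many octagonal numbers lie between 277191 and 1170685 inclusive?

The n-th octagonal number is n(3n−2).
Smallest index with value ≥ 277191: n = 305 (giving 278465).
Largest index with value ≤ 1170685: n = 625 (giving 1170625).
Indices 305 through 625: 321 terms.

321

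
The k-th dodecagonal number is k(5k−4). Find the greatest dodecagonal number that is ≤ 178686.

Solve n(5n−4) ≤ 178686 for integer n.
n = 189 gives 177849 ≤ 178686, while n = 190 gives 179740 > 178686; so the answer is 177849.

177849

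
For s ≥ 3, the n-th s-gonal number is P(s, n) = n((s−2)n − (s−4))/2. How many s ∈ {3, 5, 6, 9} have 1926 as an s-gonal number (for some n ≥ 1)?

s = 3: P(3, 61) = 1891 and P(3, 62) = 1953; 1926 is not s-gonal.
s = 5: P(5, 36) = 1926. ✓
s = 6: P(6, 31) = 1891 and P(6, 32) = 2016; 1926 is not s-gonal.
s = 9: P(9, 23) = 1794 and P(9, 24) = 1956; 1926 is not s-gonal.
Hits: s ∈ {5} → 1.

1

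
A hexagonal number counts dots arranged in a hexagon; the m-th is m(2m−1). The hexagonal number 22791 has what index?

Set n(2n−1) = 22791, giving 2n² − n − 22791 = 0.
So n = (1 + 427) / 4 = 428/4 = 107.
Check: 107·(2·107 − 1) = 22791. ✓

107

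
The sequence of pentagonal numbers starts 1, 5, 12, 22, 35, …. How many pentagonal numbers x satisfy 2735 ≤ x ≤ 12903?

50

The n-th pentagonal number is n(3n−1)/2.
Smallest index with value ≥ 2735: n = 43 (giving 2752).
Largest index with value ≤ 12903: n = 92 (giving 12650).
Indices 43 through 92: 50 terms.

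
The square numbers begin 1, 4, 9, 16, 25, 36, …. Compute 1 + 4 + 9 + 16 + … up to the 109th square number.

Σ_{i=1}^{109} i² = 109·110·219/6 = 437635.

437635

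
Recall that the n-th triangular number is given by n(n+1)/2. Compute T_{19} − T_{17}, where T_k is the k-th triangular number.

37

19·20/2 = 190 and 17·18/2 = 153.
Difference: 190 − 153 = 37.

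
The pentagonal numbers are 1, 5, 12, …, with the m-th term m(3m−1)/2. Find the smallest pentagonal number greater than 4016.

4030

Solve n(3n−1)/2 > 4016 for integer n.
The largest n with value ≤ 4016 is 51 (since 3876 ≤ 4016 < 4030), so the first above is n = 52, value 4030.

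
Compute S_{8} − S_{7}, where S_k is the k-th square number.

n² − (n−1)² = 2n − 1, so 8² − 7² = 2·8 − 1 = 15.

15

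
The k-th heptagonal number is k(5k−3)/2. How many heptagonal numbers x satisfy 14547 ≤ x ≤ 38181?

The n-th heptagonal number is n(5n−3)/2.
Smallest index with value ≥ 14547: n = 77 (giving 14707).
Largest index with value ≤ 38181: n = 123 (giving 37638).
Indices 77 through 123: 47 terms.

47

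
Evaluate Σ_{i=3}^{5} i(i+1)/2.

31

Σ i(i+1)/2 = (Σi² + Σi) / 2 over i = 3..5.
Σi = 15 − 3 = 12 and Σi² = 55 − 5 = 50.
(1·50 + 1·12) / 2 = 62/2 = 31.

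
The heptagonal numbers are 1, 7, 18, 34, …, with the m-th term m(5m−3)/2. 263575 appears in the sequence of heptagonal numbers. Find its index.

Set n(5n−3)/2 = 263575, giving 5n² − 3n − 527150 = 0.
The discriminant is 9 + 40·263575 = 10543009, and √10543009 = 3247.
So n = (3 + 3247) / 10 = 3250/10 = 325.
Check: 325·(5·325 − 3)/2 = 263575. ✓

325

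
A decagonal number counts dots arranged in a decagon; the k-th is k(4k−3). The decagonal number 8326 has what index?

Set n(4n−3) = 8326, giving 4n² − 3n − 8326 = 0.
The discriminant is 9 + 16·8326 = 133225, and √133225 = 365.
So n = (3 + 365) / 8 = 368/8 = 46.
Check: 46·(4·46 − 3) = 8326. ✓

46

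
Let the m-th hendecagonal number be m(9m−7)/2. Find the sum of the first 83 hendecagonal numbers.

Σ i(9i−7)/2 = (9Σi² − 7Σi) / 2 over i = 1..83.
Σi = 3486 and Σi² = 194054.
(9·194054 − 7·3486) / 2 = 1722084/2 = 861042.

861042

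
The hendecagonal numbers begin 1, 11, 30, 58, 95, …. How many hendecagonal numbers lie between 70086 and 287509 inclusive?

128

The n-th hendecagonal number is n(9n−7)/2.
Smallest index with value ≥ 70086: n = 126 (giving 71001).
Largest index with value ≤ 287509: n = 253 (giving 287155).
Indices 126 through 253: 128 terms.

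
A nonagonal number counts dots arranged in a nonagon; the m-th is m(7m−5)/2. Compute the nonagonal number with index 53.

The 53rd nonagonal number is n(7n−5)/2 with n = 53.
53·(7·53 − 5)/2 = 53·366/2 = 53·183 = 9699.

9699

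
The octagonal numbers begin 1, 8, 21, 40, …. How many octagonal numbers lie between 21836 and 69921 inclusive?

The n-th octagonal number is n(3n−2).
Smallest index with value ≥ 21836: n = 86 (giving 22016).
Largest index with value ≤ 69921: n = 153 (giving 69921).
Indices 86 through 153: 68 terms.

68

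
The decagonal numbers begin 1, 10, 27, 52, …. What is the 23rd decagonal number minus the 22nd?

Consecutive decagonal numbers differ by 8n − 7: here 8·23 − 7 = 177.

177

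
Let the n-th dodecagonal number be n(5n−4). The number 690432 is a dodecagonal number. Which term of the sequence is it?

372

Set n(5n−4) = 690432, giving 5n² − 4n − 690432 = 0.
The discriminant is 16 + 20·690432 = 13808656, and √13808656 = 3716.
So n = (4 + 3716) / 10 = 3720/10 = 372.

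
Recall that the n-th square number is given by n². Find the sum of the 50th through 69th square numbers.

Σ_{i=50}^{69} i² = 111895 − 40425 = 71470.

71470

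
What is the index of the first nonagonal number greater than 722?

15

Solve n(7n−5)/2 > 722 for integer n.
The largest n with value ≤ 722 is 14 (since 651 ≤ 722 < 750), so the first above is n = 15, value 750.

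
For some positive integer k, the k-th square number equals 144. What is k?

We need n² = 144, so n = √144 = 12.
Check: 12² = 144. ✓

12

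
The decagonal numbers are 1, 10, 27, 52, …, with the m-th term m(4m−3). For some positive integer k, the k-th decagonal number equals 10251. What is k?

51

Set n(4n−3) = 10251, giving 4n² − 3n − 10251 = 0.
The discriminant is 9 + 16·10251 = 164025, and √164025 = 405.
So n = (3 + 405) / 8 = 408/8 = 51.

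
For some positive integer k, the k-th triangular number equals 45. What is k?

Set n(n+1)/2 = 45, giving n² + n − 90 = 0.
The discriminant is 1 + 8·45 = 361, and √361 = 19.
So n = (-1 + 19) / 2 = 18/2 = 9.

9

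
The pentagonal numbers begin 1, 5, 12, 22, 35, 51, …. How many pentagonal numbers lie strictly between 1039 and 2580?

15

The n-th pentagonal number is n(3n−1)/2.
Smallest index with value > 1039: n = 27 (giving 1080).
Largest index with value < 2580: n = 41 (giving 2501).
Indices 27 through 41: 15 terms.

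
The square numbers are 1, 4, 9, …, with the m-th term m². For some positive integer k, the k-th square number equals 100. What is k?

10

We need n² = 100, so n = √100 = 10.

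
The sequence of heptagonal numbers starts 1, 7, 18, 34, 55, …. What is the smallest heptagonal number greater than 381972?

383572

Solve n(5n−3)/2 > 381972 for integer n.
The largest n with value ≤ 381972 is 391 (since 381616 ≤ 381972 < 383572), so the first above is n = 392, value 383572.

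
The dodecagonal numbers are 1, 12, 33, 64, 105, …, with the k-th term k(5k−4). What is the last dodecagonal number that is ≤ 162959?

Solve n(5n−4) ≤ 162959 for integer n.
n = 180 gives 161280 ≤ 162959, while n = 181 gives 163081 > 162959; so the answer is 161280.

161280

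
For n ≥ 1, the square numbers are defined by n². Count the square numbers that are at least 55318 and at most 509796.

The n-th square number is n².
Smallest index with value ≥ 55318: n = 236 (giving 55696).
Largest index with value ≤ 509796: n = 714 (giving 509796).
Indices 236 through 714: 479 terms.

479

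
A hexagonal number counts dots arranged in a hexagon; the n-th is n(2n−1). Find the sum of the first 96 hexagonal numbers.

Σ i(2i−1) = 2Σi² − Σi over i = 1..96.
Σi = 4656 and Σi² = 299536.
2·299536 − 1·4656 = 594416.

594416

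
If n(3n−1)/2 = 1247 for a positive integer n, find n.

29

Set n(3n−1)/2 = 1247, giving 3n² − n − 2494 = 0.
The discriminant is 1 + 24·1247 = 29929, and √29929 = 173.
So n = (1 + 173) / 6 = 174/6 = 29.
Check: 29·(3·29 − 1)/2 = 1247. ✓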